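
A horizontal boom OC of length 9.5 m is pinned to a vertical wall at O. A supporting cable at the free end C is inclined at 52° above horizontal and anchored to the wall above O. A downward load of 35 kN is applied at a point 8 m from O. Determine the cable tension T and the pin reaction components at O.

T = 37.40 kN, O_x = 23.03 kN, O_y = 5.526 kN

ΣM about O: T·sin52°·9.5 − 35·8 = 0 → T = 280/(9.5·0.788011) = 37.4026 ≈ 37.40 kN.
ΣF_x = 0: O_x − T·cos52° = 0 → O_x = 37.4026 × 0.615661 = 23.03 kN.
ΣF_y = 0: O_y + T·sin52° − 35 = 0 → O_y = 35 − 37.4026 × 0.788011 = 5.526 kN.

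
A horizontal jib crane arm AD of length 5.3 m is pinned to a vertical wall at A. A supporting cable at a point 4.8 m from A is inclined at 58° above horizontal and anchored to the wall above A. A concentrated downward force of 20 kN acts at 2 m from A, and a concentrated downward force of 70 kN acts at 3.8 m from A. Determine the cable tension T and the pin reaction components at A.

T = 75.17 kN, A_x = 39.84 kN, A_y = 26.25 kN

ΣM about A: T·sin58°·4.8 − 20·2 − 70·3.8 = 0 → T = 306/(4.8·0.848048) = 75.1726 ≈ 75.17 kN.
ΣF_x = 0: A_x − T·cos58° = 0 → A_x = 75.1726 × 0.529919 = 39.84 kN.
ΣF_y = 0: A_y + T·sin58° − 20 − 70 = 0 → A_y = 90 − 75.1726 × 0.848048 = 26.25 kN.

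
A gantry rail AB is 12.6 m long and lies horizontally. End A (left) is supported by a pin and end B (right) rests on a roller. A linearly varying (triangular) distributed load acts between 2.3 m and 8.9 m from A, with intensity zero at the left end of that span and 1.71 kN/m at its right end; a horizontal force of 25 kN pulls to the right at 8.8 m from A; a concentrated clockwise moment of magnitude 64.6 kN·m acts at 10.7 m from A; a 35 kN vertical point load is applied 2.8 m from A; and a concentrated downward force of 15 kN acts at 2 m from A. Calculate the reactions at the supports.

A_x = -25.00 kN, A_y = 37.36 kN, B_y = 18.29 kN

Resultant of the triangular load: ½ × 1.71 × 6.6 = 5.643 kN, acting at 6.7 m from A (one-third of the span from the peak).
ΣM about A: B_y·12.6 − (½·1.71·6.6)·6.7 − 64.6 − 35·2.8 − 15·2 = 0 → B_y = 230.4081/12.6 = 18.2864 ≈ 18.29 kN.
ΣF_y = 0: A_y + 18.2864 − ½·1.71·6.6 − 35 − 15 = 0 → A_y = 37.36 kN.
ΣF_x = 0: A_x + 25 = 0 → A_x = -25.00 kN.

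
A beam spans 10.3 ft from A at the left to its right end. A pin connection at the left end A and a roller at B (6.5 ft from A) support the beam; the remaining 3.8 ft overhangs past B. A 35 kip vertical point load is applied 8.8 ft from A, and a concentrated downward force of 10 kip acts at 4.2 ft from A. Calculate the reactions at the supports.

Taking moments about A: B_y·6.5 − 35·8.8 − 10·4.2 = 0 → B_y = 350/6.5 = 53.8462 ≈ 53.85 kip.
ΣF_y = 0: A_y + 53.8462 − 35 − 10 = 0 → A_y = -8.846 kip.
ΣF_x = 0: no horizontal applied forces, so A_x = 0.

A_x = 0, A_y = -8.846 kip, B_y = 53.85 kip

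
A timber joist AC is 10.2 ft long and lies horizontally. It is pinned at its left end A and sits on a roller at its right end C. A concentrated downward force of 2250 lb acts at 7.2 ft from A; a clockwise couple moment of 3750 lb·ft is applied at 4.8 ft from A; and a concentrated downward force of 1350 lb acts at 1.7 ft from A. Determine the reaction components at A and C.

A_x = 0, A_y = 1419 lb, C_y = 2181 lb

ΣM about A: C_y·10.2 − 2250·7.2 − 3750 − 1350·1.7 = 0 → C_y = 22245/10.2 = 2180.88 ≈ 2181 lb.
ΣF_y = 0: A_y + 2180.88 − 2250 − 1350 = 0 → A_y = 1419 lb.
ΣF_x = 0: no horizontal applied forces, so A_x = 0.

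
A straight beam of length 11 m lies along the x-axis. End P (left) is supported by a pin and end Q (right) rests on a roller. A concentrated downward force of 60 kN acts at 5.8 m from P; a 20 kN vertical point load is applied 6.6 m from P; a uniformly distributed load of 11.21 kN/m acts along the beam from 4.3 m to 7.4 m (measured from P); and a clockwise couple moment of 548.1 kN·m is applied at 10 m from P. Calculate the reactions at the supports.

P_x = 0, P_y = 2.806 kN, Q_y = 111.9 kN

Resultant of the distributed load: 11.21 × 3.1 = 34.751 kN at 5.85 m from P.
Moments about P: Q_y·11 − 60·5.8 − 20·6.6 − (11.21·3.1)·5.85 − 548.1 = 0 → Q_y = 1231.39335/11 = 111.945 ≈ 111.9 kN.
ΣF_y = 0: P_y + 111.945 − 60 − 20 − 11.21·3.1 = 0 → P_y = 2.806 kN.
ΣF_x = 0: no horizontal applied forces, so P_x = 0.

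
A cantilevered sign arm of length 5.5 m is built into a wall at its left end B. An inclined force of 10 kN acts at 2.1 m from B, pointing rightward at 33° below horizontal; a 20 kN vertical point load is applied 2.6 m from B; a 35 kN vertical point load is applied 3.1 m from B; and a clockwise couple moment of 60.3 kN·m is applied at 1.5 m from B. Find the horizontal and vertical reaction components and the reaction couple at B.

ΣF_x = 0: B_x + 10·cos33° = 0 → B_x = -8.387 kN.
ΣF_y = 0: B_y − 10·sin33° − 20 − 35 = 0 → B_y = 60.45 kN.
ΣM about B: M_B − 10·sin33°·2.1 − 20·2.6 − 35·3.1 − 60.3 = 0 → M_B = 232.2 kN·m.

B_x = -8.387 kN, B_y = 60.45 kN, M_B = 232.2 kN·m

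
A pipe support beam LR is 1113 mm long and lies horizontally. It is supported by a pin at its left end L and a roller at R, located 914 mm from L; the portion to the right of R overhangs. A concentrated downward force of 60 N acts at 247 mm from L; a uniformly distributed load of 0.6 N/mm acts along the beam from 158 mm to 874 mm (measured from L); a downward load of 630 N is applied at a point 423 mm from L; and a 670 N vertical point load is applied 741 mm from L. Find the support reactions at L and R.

L_x = 0, L_y = 696.1 N, R_y = 1093 N

Resultant of the distributed load: 0.6 × 716 = 429.6 N at 516 mm from L.
Moments about L: R_y·914 − 60·247 − (0.6·716)·516 − 630·423 − 670·741 = 0 → R_y = 999453.6/914 = 1093.49 ≈ 1093 N.
ΣF_y = 0: L_y + 1093.49 − 60 − 0.6·716 − 630 − 670 = 0 → L_y = 696.1 N.
ΣF_x = 0: no horizontal applied forces, so L_x = 0.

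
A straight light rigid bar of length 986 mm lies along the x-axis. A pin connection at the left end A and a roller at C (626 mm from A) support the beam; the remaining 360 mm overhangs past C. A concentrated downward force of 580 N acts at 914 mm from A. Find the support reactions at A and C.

A_x = 0, A_y = -266.8 N, C_y = 846.8 N

Taking moments about A: C_y·626 − 580·914 = 0 → C_y = 530120/626 = 846.837 ≈ 846.8 N.
ΣF_y = 0: A_y + 846.837 − 580 = 0 → A_y = -266.8 N.
ΣF_x = 0: no horizontal applied forces, so A_x = 0.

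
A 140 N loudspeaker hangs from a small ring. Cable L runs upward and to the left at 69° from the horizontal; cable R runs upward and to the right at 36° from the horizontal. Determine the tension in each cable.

ΣF_x = 0: −T_L·cos69° + T_R·cos36° = 0 → T_R = 0.442967·T_L.
ΣF_y = 0: T_L·sin69° + T_R·sin36° = 140.
Substitute: T_L·(0.93358 + 0.442967·0.587785) = 140 → T_L = 117.258 ≈ 117.3 N.
Then T_R = 0.442967 × 117.258 = 51.94 N.

T_L = 117.3 N, T_R = 51.94 N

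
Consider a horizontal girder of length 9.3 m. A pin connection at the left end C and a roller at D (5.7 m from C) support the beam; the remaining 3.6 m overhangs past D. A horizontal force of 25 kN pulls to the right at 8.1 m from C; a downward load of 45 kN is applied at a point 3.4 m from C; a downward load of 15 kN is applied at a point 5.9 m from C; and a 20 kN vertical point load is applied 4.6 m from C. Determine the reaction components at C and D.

Moments about C: D_y·5.7 − 45·3.4 − 15·5.9 − 20·4.6 = 0 → D_y = 333.5/5.7 = 58.5088 ≈ 58.51 kN.
ΣF_y = 0: C_y + 58.5088 − 45 − 15 − 20 = 0 → C_y = 21.49 kN.
ΣF_x = 0: C_x + 25 = 0 → C_x = -25.00 kN.

C_x = -25.00 kN, C_y = 21.49 kN, D_y = 58.51 kN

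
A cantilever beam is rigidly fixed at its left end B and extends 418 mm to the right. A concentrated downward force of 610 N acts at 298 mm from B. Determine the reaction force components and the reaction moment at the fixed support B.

ΣF_x = 0: B_x = 0.
ΣF_y = 0: B_y − 610 = 0 → B_y = 610.0 N.
ΣM about B: M_B − 610·298 = 0 → M_B = 181800 N·mm.

B_x = 0, B_y = 610.0 N, M_B = 181800 N·mm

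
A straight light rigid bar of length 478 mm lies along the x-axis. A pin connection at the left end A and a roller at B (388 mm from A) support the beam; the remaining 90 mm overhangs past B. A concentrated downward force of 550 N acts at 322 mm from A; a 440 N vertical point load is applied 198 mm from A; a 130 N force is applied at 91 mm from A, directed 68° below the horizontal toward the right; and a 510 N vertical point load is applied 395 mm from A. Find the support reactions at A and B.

A_x = -48.70 N, A_y = 392.1 N, B_y = 1228 N

ΣM about A: B_y·388 − 550·322 − 440·198 − 130·sin68°·91 − 510·395 = 0 → B_y = 476639/388 = 1228.45 ≈ 1228 N.
ΣF_y = 0: A_y + 1228.45 − 550 − 440 − 130·sin68° − 510 = 0 → A_y = 392.1 N.
ΣF_x = 0: A_x + 130·cos68° = 0 → A_x = -48.70 N.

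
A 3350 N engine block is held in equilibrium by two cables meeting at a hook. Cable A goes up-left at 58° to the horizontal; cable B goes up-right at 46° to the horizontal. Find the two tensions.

ΣF_x = 0: −T_A·cos58° + T_B·cos46° = 0 → T_B = 0.762849·T_A.
ΣF_y = 0: T_A·sin58° + T_B·sin46° = 3350.
Substitute: T_A·(0.848048 + 0.762849·0.71934) = 3350 → T_A = 2398.35 ≈ 2398 N.
Then T_B = 0.762849 × 2398.35 = 1830 N.

T_A = 2398 N, T_B = 1830 N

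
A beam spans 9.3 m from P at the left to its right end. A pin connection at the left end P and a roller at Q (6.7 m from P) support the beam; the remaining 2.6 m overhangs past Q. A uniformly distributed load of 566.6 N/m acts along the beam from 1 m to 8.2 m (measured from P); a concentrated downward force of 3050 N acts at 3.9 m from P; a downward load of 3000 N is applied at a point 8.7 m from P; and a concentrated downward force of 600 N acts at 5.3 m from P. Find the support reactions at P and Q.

Resultant of the distributed load: 566.6 × 7.2 = 4079.52 N at 4.6 m from P.
Taking moments about P: Q_y·6.7 − (566.6·7.2)·4.6 − 3050·3.9 − 3000·8.7 − 600·5.3 = 0 → Q_y = 59940.792/6.7 = 8946.39 ≈ 8946 N.
ΣF_y = 0: P_y + 8946.39 − 566.6·7.2 − 3050 − 3000 − 600 = 0 → P_y = 1783 N.
ΣF_x = 0: no horizontal applied forces, so P_x = 0.

P_x = 0, P_y = 1783 N, Q_y = 8946 N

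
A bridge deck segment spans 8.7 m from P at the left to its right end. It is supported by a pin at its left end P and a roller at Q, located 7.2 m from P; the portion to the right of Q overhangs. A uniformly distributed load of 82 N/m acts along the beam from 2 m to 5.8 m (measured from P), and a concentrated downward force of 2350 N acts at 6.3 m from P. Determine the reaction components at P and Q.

Resultant of the distributed load: 82 × 3.8 = 311.6 N at 3.9 m from P.
Taking moments about P: Q_y·7.2 − (82·3.8)·3.9 − 2350·6.3 = 0 → Q_y = 16020.24/7.2 = 2225.03 ≈ 2225 N.
ΣF_y = 0: P_y + 2225.03 − 82·3.8 − 2350 = 0 → P_y = 436.6 N.
ΣF_x = 0: no horizontal applied forces, so P_x = 0.

P_x = 0, P_y = 436.6 N, Q_y = 2225 N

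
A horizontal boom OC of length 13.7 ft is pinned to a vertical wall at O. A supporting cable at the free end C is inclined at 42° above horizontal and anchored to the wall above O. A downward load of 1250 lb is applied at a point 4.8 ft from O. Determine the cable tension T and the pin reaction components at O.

T = 654.5 lb, O_x = 486.4 lb, O_y = 812.0 lb

ΣM about O: T·sin42°·13.7 − 1250·4.8 = 0 → T = 6000/(13.7·0.669131) = 654.515 ≈ 654.5 lb.
ΣF_x = 0: O_x − T·cos42° = 0 → O_x = 654.515 × 0.743145 = 486.4 lb.
ΣF_y = 0: O_y + T·sin42° − 1250 = 0 → O_y = 1250 − 654.515 × 0.669131 = 812.0 lb.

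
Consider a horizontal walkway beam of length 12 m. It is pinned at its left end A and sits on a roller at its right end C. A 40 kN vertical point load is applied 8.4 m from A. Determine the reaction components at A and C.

ΣM about A: C_y·12 − 40·8.4 = 0 → C_y = 336/12 = 28.00 kN.
ΣF_y = 0: A_y + 28 − 40 = 0 → A_y = 12.00 kN.
ΣF_x = 0: no horizontal applied forces, so A_x = 0.

A_x = 0, A_y = 12.00 kN, C_y = 28.00 kN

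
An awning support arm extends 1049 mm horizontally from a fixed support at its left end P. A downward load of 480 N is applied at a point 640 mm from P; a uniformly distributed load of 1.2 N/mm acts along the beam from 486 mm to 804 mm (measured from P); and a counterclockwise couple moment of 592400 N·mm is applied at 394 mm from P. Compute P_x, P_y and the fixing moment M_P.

Resultant of the distributed load: 1.2 × 318 = 381.6 N at 645 mm from P.
ΣF_x = 0: P_x = 0.
ΣF_y = 0: P_y − 480 − 1.2·318 = 0 → P_y = 861.6 N.
ΣM about P: M_P − 480·640 − (1.2·318)·645 + 592400 = 0 → M_P = -39070 N·mm.

P_x = 0, P_y = 861.6 N, M_P = -39070 N·mm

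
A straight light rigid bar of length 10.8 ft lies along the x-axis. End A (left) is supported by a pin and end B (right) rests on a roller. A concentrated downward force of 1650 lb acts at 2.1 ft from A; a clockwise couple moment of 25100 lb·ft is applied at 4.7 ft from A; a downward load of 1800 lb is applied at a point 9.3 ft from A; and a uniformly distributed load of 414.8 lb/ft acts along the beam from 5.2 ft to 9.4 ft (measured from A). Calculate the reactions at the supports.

Resultant of the distributed load: 414.8 × 4.2 = 1742.16 lb at 7.3 ft from A.
Taking moments about A: B_y·10.8 − 1650·2.1 − 25100 − 1800·9.3 − (414.8·4.2)·7.3 = 0 → B_y = 58022.768/10.8 = 5372.48 ≈ 5372 lb.
ΣF_y = 0: A_y + 5372.48 − 1650 − 1800 − 414.8·4.2 = 0 → A_y = -180.3 lb.
ΣF_x = 0: no horizontal applied forces, so A_x = 0.

A_x = 0, A_y = -180.3 lb, B_y = 5372 lb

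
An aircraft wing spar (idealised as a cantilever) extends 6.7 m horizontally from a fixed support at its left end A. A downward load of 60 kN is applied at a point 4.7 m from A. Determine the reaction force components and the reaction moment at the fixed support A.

A_x = 0, A_y = 60.00 kN, M_A = 282.0 kN·m

ΣF_x = 0: A_x = 0.
ΣF_y = 0: A_y − 60 = 0 → A_y = 60.00 kN.
ΣM about A: M_A − 60·4.7 = 0 → M_A = 282.0 kN·m.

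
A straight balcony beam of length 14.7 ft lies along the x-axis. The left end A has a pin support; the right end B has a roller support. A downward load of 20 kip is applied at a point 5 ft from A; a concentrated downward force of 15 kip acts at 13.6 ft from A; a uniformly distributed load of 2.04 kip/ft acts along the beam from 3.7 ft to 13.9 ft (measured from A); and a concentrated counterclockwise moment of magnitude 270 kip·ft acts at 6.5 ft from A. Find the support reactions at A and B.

Resultant of the distributed load: 2.04 × 10.2 = 20.808 kip at 8.8 ft from A.
Taking moments about A: B_y·14.7 − 20·5 − 15·13.6 − (2.04·10.2)·8.8 + 270 = 0 → B_y = 217.1104/14.7 = 14.7694 ≈ 14.77 kip.
ΣF_y = 0: A_y + 14.7694 − 20 − 15 − 2.04·10.2 = 0 → A_y = 41.04 kip.
ΣF_x = 0: no horizontal applied forces, so A_x = 0.

A_x = 0, A_y = 41.04 kip, B_y = 14.77 kip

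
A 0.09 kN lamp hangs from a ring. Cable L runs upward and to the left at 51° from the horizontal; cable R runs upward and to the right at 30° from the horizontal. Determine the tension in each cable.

ΣF_x = 0: −T_L·cos51° + T_R·cos30° = 0 → T_R = 0.726677·T_L.
ΣF_y = 0: T_L·sin51° + T_R·sin30° = 0.09.
Substitute: T_L·(0.777146 + 0.726677·0.5) = 0.09 → T_L = 0.0789138 ≈ 0.07891 kN.
Then T_R = 0.726677 × 0.0789138 = 0.05734 kN.

T_L = 0.07891 kN, T_R = 0.05734 kN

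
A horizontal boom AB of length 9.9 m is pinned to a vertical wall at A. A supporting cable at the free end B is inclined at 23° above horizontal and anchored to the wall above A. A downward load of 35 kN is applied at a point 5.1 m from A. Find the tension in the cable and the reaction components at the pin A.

ΣM about A: T·sin23°·9.9 − 35·5.1 = 0 → T = 178.5/(9.9·0.390731) = 46.1451 ≈ 46.15 kN.
ΣF_x = 0: A_x − T·cos23° = 0 → A_x = 46.1451 × 0.920505 = 42.48 kN.
ΣF_y = 0: A_y + T·sin23° − 35 = 0 → A_y = 35 − 46.1451 × 0.390731 = 16.97 kN.

T = 46.15 kN, A_x = 42.48 kN, A_y = 16.97 kN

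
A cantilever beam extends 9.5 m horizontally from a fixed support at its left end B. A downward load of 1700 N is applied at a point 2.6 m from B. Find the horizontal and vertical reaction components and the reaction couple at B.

B_x = 0, B_y = 1700 N, M_B = 4420 N·m

ΣF_x = 0: B_x = 0.
ΣF_y = 0: B_y − 1700 = 0 → B_y = 1700 N.
ΣM about B: M_B − 1700·2.6 = 0 → M_B = 4420 N·m.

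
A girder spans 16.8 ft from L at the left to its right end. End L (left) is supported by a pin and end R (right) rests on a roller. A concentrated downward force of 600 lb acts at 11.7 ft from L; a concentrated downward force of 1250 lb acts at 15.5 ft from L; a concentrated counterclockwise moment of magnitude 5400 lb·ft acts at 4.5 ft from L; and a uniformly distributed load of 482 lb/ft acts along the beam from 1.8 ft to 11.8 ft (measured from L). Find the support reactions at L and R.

L_x = 0, L_y = 3469 lb, R_y = 3201 lb

Resultant of the distributed load: 482 × 10 = 4820 lb at 6.8 ft from L.
Moments about L: R_y·16.8 − 600·11.7 − 1250·15.5 + 5400 − (482·10)·6.8 = 0 → R_y = 53771/16.8 = 3200.65 ≈ 3201 lb.
ΣF_y = 0: L_y + 3200.65 − 600 − 1250 − 482·10 = 0 → L_y = 3469 lb.
ΣF_x = 0: no horizontal applied forces, so L_x = 0.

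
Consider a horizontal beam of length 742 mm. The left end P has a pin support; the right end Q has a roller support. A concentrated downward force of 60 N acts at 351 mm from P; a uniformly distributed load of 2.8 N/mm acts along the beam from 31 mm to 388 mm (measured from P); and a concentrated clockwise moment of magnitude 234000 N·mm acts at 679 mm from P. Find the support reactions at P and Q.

Resultant of the distributed load: 2.8 × 357 = 999.6 N at 209.5 mm from P.
ΣM about P: Q_y·742 − 60·351 − (2.8·357)·209.5 − 234000 = 0 → Q_y = 464476.2/742 = 625.979 ≈ 626.0 N.
ΣF_y = 0: P_y + 625.979 − 60 − 2.8·357 = 0 → P_y = 433.6 N.
ΣF_x = 0: no horizontal applied forces, so P_x = 0.

P_x = 0, P_y = 433.6 N, Q_y = 626.0 N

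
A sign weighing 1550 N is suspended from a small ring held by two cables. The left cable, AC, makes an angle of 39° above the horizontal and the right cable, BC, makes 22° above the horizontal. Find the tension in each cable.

T_AC = 1643 N, T_BC = 1377 N

ΣF_x = 0: −T_AC·cos39° + T_BC·cos22° = 0 → T_BC = 0.838179·T_AC.
ΣF_y = 0: T_AC·sin39° + T_BC·sin22° = 1550.
Substitute: T_AC·(0.62932 + 0.838179·0.374607) = 1550 → T_AC = 1643.15 ≈ 1643 N.
Then T_BC = 0.838179 × 1643.15 = 1377 N.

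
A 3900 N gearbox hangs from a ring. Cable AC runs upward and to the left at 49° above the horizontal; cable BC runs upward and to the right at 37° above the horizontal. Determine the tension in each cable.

ΣF_x = 0: −T_AC·cos49° + T_BC·cos37° = 0 → T_BC = 0.821475·T_AC.
ΣF_y = 0: T_AC·sin49° + T_BC·sin37° = 3900.
Substitute: T_AC·(0.75471 + 0.821475·0.601815) = 3900 → T_AC = 3122.28 ≈ 3122 N.
Then T_BC = 0.821475 × 3122.28 = 2565 N.

T_AC = 3122 N, T_BC = 2565 N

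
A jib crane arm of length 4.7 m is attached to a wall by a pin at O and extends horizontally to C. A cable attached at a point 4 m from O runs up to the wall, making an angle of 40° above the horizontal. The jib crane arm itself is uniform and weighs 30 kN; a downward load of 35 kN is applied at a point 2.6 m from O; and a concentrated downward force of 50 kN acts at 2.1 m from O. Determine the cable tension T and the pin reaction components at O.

T = 103.7 kN, O_x = 79.40 kN, O_y = 48.38 kN

ΣM about O: T·sin40°·4 − 30·2.35 − 35·2.6 − 50·2.1 = 0 → T = 266.5/(4·0.642788) = 103.65 ≈ 103.7 kN.
ΣF_x = 0: O_x − T·cos40° = 0 → O_x = 103.65 × 0.766044 = 79.40 kN.
ΣF_y = 0: O_y + T·sin40° − 30 − 35 − 50 = 0 → O_y = 115 − 103.65 × 0.642788 = 48.38 kN.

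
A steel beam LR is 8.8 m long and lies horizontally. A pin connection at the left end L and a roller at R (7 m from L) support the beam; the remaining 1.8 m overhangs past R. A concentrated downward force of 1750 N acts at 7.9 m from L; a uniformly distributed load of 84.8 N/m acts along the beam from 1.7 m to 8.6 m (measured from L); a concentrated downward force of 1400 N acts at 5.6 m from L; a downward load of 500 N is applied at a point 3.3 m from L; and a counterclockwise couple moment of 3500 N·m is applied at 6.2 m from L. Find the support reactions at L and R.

Resultant of the distributed load: 84.8 × 6.9 = 585.12 N at 5.15 m from L.
ΣM about L: R_y·7 − 1750·7.9 − (84.8·6.9)·5.15 − 1400·5.6 − 500·3.3 + 3500 = 0 → R_y = 22828.368/7 = 3261.2 ≈ 3261 N.
ΣF_y = 0: L_y + 3261.2 − 1750 − 84.8·6.9 − 1400 − 500 = 0 → L_y = 973.9 N.
ΣF_x = 0: no horizontal applied forces, so L_x = 0.

L_x = 0, L_y = 973.9 N, R_y = 3261 N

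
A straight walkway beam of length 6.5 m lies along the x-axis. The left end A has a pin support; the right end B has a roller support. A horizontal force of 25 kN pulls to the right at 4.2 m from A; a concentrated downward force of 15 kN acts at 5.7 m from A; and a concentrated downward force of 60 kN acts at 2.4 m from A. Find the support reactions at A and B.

Taking moments about A: B_y·6.5 − 15·5.7 − 60·2.4 = 0 → B_y = 229.5/6.5 = 35.3077 ≈ 35.31 kN.
ΣF_y = 0: A_y + 35.3077 − 15 − 60 = 0 → A_y = 39.69 kN.
ΣF_x = 0: A_x + 25 = 0 → A_x = -25.00 kN.

A_x = -25.00 kN, A_y = 39.69 kN, B_y = 35.31 kN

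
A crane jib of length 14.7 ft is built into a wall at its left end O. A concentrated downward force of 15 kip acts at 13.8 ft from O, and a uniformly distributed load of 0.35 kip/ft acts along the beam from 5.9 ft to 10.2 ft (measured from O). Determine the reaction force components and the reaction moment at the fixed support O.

Resultant of the distributed load: 0.35 × 4.3 = 1.505 kip at 8.05 ft from O.
ΣF_x = 0: O_x = 0.
ΣF_y = 0: O_y − 15 − 0.35·4.3 = 0 → O_y = 16.50 kip.
ΣM about O: M_O − 15·13.8 − (0.35·4.3)·8.05 = 0 → M_O = 219.1 kip·ft.

O_x = 0, O_y = 16.50 kip, M_O = 219.1 kip·ft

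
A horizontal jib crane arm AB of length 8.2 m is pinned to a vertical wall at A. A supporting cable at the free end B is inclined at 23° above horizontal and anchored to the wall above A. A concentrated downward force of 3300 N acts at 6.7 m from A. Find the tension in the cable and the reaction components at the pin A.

ΣM about A: T·sin23°·8.2 − 3300·6.7 = 0 → T = 22110/(8.2·0.390731) = 6900.76 ≈ 6901 N.
ΣF_x = 0: A_x − T·cos23° = 0 → A_x = 6900.76 × 0.920505 = 6352 N.
ΣF_y = 0: A_y + T·sin23° − 3300 = 0 → A_y = 3300 − 6900.76 × 0.390731 = 603.7 N.

T = 6901 N, A_x = 6352 N, A_y = 603.7 N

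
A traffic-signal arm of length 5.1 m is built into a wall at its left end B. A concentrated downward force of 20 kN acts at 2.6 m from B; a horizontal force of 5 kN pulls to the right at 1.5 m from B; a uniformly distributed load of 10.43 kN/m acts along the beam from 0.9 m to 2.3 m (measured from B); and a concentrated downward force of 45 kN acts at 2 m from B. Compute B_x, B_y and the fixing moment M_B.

B_x = -5.000 kN, B_y = 79.60 kN, M_B = 165.4 kN·m

Resultant of the distributed load: 10.43 × 1.4 = 14.602 kN at 1.6 m from B.
ΣF_x = 0: B_x + 5 = 0 → B_x = -5.000 kN.
ΣF_y = 0: B_y − 20 − 10.43·1.4 − 45 = 0 → B_y = 79.60 kN.
ΣM about B: M_B − 20·2.6 − (10.43·1.4)·1.6 − 45·2 = 0 → M_B = 165.4 kN·m.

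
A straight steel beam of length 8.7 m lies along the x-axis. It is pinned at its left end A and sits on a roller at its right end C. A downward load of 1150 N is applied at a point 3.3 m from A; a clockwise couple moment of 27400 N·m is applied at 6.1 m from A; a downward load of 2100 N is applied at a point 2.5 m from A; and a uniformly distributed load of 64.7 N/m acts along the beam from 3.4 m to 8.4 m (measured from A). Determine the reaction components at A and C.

Resultant of the distributed load: 64.7 × 5 = 323.5 N at 5.9 m from A.
ΣM about A: C_y·8.7 − 1150·3.3 − 27400 − 2100·2.5 − (64.7·5)·5.9 = 0 → C_y = 38353.65/8.7 = 4408.47 ≈ 4408 N.
ΣF_y = 0: A_y + 4408.47 − 1150 − 2100 − 64.7·5 = 0 → A_y = -835.0 N.
ΣF_x = 0: no horizontal applied forces, so A_x = 0.

A_x = 0, A_y = -835.0 N, C_y = 4408 N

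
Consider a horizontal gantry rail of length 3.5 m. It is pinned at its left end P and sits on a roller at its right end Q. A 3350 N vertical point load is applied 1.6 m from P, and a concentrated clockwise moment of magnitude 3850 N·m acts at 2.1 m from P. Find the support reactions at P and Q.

Moments about P: Q_y·3.5 − 3350·1.6 − 3850 = 0 → Q_y = 9210/3.5 = 2631.43 ≈ 2631 N.
ΣF_y = 0: P_y + 2631.43 − 3350 = 0 → P_y = 718.6 N.
ΣF_x = 0: no horizontal applied forces, so P_x = 0.

P_x = 0, P_y = 718.6 N, Q_y = 2631 N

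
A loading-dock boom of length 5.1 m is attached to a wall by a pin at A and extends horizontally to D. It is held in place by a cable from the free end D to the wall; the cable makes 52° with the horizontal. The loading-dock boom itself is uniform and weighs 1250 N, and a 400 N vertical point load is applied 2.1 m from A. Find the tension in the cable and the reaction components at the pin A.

ΣM about A: T·sin52°·5.1 − 1250·2.55 − 400·2.1 = 0 → T = 4027.5/(5.1·0.788011) = 1002.15 ≈ 1002 N.
ΣF_x = 0: A_x − T·cos52° = 0 → A_x = 1002.15 × 0.615661 = 617.0 N.
ΣF_y = 0: A_y + T·sin52° − 1250 − 400 = 0 → A_y = 1650 − 1002.15 × 0.788011 = 860.3 N.

T = 1002 N, A_x = 617.0 N, A_y = 860.3 N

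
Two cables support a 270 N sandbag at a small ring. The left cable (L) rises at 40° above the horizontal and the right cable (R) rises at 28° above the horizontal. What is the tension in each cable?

T_L = 257.1 N, T_R = 223.1 N

ΣF_x = 0: −T_L·cos40° + T_R·cos28° = 0 → T_R = 0.867599·T_L.
ΣF_y = 0: T_L·sin40° + T_R·sin28° = 270.
Substitute: T_L·(0.642788 + 0.867599·0.469472) = 270 → T_L = 257.118 ≈ 257.1 N.
Then T_R = 0.867599 × 257.118 = 223.1 N.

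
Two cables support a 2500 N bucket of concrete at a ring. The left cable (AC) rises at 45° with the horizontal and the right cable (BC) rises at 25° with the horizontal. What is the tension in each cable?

ΣF_x = 0: −T_AC·cos45° + T_BC·cos25° = 0 → T_BC = 0.780206·T_AC.
ΣF_y = 0: T_AC·sin45° + T_BC·sin25° = 2500.
Substitute: T_AC·(0.707107 + 0.780206·0.422618) = 2500 → T_AC = 2411.18 ≈ 2411 N.
Then T_BC = 0.780206 × 2411.18 = 1881 N.

T_AC = 2411 N, T_BC = 1881 N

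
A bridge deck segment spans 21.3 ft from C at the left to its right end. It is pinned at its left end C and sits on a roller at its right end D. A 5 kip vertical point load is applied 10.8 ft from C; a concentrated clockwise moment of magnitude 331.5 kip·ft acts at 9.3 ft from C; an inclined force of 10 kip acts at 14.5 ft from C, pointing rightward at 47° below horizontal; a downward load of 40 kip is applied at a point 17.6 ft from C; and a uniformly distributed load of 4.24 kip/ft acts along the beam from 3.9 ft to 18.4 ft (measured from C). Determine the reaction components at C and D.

Resultant of the distributed load: 4.24 × 14.5 = 61.48 kip at 11.15 ft from C.
ΣM about C: D_y·21.3 − 5·10.8 − 331.5 − 10·sin47°·14.5 − 40·17.6 − (4.24·14.5)·11.15 = 0 → D_y = 1881.05/21.3 = 88.3122 ≈ 88.31 kip.
ΣF_y = 0: C_y + 88.3122 − 5 − 10·sin47° − 40 − 4.24·14.5 = 0 → C_y = 25.48 kip.
ΣF_x = 0: C_x + 10·cos47° = 0 → C_x = -6.820 kip.

C_x = -6.820 kip, C_y = 25.48 kip, D_y = 88.31 kip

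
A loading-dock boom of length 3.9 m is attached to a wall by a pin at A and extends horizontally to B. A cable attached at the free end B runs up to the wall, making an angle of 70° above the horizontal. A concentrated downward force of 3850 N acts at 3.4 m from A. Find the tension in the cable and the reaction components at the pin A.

T = 3572 N, A_x = 1222 N, A_y = 493.6 N

ΣM about A: T·sin70°·3.9 − 3850·3.4 = 0 → T = 13090/(3.9·0.939693) = 3571.82 ≈ 3572 N.
ΣF_x = 0: A_x − T·cos70° = 0 → A_x = 3571.82 × 0.34202 = 1222 N.
ΣF_y = 0: A_y + T·sin70° − 3850 = 0 → A_y = 3850 − 3571.82 × 0.939693 = 493.6 N.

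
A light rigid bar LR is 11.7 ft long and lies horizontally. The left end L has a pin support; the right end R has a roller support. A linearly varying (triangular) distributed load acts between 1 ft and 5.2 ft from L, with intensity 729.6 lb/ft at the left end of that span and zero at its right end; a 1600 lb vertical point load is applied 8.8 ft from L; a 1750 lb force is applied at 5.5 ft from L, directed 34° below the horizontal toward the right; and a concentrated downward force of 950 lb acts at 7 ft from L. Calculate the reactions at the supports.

L_x = -1451 lb, L_y = 2515 lb, R_y = 2546 lb

Resultant of the triangular load: ½ × 729.6 × 4.2 = 1532.16 lb, acting at 2.4 ft from L (one-third of the span from the peak).
Moments about L: R_y·11.7 − (½·729.6·4.2)·2.4 − 1600·8.8 − 1750·sin34°·5.5 − 950·7 = 0 → R_y = 29789.4/11.7 = 2546.1 ≈ 2546 lb.
ΣF_y = 0: L_y + 2546.1 − ½·729.6·4.2 − 1600 − 1750·sin34° − 950 = 0 → L_y = 2515 lb.
ΣF_x = 0: L_x + 1750·cos34° = 0 → L_x = -1451 lb.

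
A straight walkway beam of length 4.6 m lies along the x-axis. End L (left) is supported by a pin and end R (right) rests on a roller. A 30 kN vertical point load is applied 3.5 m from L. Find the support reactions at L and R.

Moments about L: R_y·4.6 − 30·3.5 = 0 → R_y = 105/4.6 = 22.8261 ≈ 22.83 kN.
ΣF_y = 0: L_y + 22.8261 − 30 = 0 → L_y = 7.174 kN.
ΣF_x = 0: no horizontal applied forces, so L_x = 0.

L_x = 0, L_y = 7.174 kN, R_y = 22.83 kN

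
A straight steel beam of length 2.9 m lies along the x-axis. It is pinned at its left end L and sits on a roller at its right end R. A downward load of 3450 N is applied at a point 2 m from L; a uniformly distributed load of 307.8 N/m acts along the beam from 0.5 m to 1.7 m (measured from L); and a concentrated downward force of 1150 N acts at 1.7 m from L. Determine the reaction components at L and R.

Resultant of the distributed load: 307.8 × 1.2 = 369.36 N at 1.1 m from L.
Moments about L: R_y·2.9 − 3450·2 − (307.8·1.2)·1.1 − 1150·1.7 = 0 → R_y = 9261.296/2.9 = 3193.55 ≈ 3194 N.
ΣF_y = 0: L_y + 3193.55 − 3450 − 307.8·1.2 − 1150 = 0 → L_y = 1776 N.
ΣF_x = 0: no horizontal applied forces, so L_x = 0.

L_x = 0, L_y = 1776 N, R_y = 3194 N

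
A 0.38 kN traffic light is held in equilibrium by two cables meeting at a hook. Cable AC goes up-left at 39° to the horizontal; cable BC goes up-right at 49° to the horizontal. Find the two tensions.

ΣF_x = 0: −T_AC·cos39° + T_BC·cos49° = 0 → T_BC = 1.18457·T_AC.
ΣF_y = 0: T_AC·sin39° + T_BC·sin49° = 0.38.
Substitute: T_AC·(0.62932 + 1.18457·0.75471) = 0.38 → T_AC = 0.249454 ≈ 0.2495 kN.
Then T_BC = 1.18457 × 0.249454 = 0.2955 kN.

T_AC = 0.2495 kN, T_BC = 0.2955 kN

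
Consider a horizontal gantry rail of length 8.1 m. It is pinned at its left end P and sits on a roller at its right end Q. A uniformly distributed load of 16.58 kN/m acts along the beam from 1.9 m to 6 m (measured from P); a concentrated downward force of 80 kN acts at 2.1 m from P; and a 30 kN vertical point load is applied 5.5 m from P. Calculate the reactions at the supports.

Resultant of the distributed load: 16.58 × 4.1 = 67.978 kN at 3.95 m from P.
Taking moments about P: Q_y·8.1 − (16.58·4.1)·3.95 − 80·2.1 − 30·5.5 = 0 → Q_y = 601.5131/8.1 = 74.2609 ≈ 74.26 kN.
ΣF_y = 0: P_y + 74.2609 − 16.58·4.1 − 80 − 30 = 0 → P_y = 103.7 kN.
ΣF_x = 0: no horizontal applied forces, so P_x = 0.

P_x = 0, P_y = 103.7 kN, Q_y = 74.26 kN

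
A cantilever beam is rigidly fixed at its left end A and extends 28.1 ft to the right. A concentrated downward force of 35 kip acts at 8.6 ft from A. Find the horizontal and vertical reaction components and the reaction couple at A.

ΣF_x = 0: A_x = 0.
ΣF_y = 0: A_y − 35 = 0 → A_y = 35.00 kip.
ΣM about A: M_A − 35·8.6 = 0 → M_A = 301.0 kip·ft.

A_x = 0, A_y = 35.00 kip, M_A = 301.0 kip·ft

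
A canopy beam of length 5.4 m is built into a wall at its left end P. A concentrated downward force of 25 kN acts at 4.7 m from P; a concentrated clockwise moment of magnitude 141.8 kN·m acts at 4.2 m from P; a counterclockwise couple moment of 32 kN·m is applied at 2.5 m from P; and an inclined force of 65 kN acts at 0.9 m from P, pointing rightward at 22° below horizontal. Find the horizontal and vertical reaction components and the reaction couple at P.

P_x = -60.27 kN, P_y = 49.35 kN, M_P = 249.2 kN·m

ΣF_x = 0: P_x + 65·cos22° = 0 → P_x = -60.27 kN.
ΣF_y = 0: P_y − 25 − 65·sin22° = 0 → P_y = 49.35 kN.
ΣM about P: M_P − 25·4.7 − 141.8 + 32 − 65·sin22°·0.9 = 0 → M_P = 249.2 kN·m.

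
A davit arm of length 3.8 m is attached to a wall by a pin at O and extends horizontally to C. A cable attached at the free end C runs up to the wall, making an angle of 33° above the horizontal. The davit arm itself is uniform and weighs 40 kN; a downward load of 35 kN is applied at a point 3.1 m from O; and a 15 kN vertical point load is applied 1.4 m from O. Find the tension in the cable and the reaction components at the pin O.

T = 99.29 kN, O_x = 83.27 kN, O_y = 35.92 kN

ΣM about O: T·sin33°·3.8 − 40·1.9 − 35·3.1 − 15·1.4 = 0 → T = 205.5/(3.8·0.544639) = 99.2932 ≈ 99.29 kN.
ΣF_x = 0: O_x − T·cos33° = 0 → O_x = 99.2932 × 0.838671 = 83.27 kN.
ΣF_y = 0: O_y + T·sin33° − 40 − 35 − 15 = 0 → O_y = 90 − 99.2932 × 0.544639 = 35.92 kN.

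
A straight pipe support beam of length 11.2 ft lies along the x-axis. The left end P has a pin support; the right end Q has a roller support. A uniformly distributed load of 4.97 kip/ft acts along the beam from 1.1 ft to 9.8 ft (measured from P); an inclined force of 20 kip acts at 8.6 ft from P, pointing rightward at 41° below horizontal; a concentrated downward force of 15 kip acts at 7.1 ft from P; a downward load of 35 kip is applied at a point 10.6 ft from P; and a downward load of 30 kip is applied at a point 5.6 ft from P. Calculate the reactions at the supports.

Resultant of the distributed load: 4.97 × 8.7 = 43.239 kip at 5.45 ft from P.
Moments about P: Q_y·11.2 − (4.97·8.7)·5.45 − 20·sin41°·8.6 − 15·7.1 − 35·10.6 − 30·5.6 = 0 → Q_y = 993.995/11.2 = 88.7496 ≈ 88.75 kip.
ΣF_y = 0: P_y + 88.7496 − 4.97·8.7 − 20·sin41° − 15 − 35 − 30 = 0 → P_y = 47.61 kip.
ΣF_x = 0: P_x + 20·cos41° = 0 → P_x = -15.09 kip.

P_x = -15.09 kip, P_y = 47.61 kip, Q_y = 88.75 kip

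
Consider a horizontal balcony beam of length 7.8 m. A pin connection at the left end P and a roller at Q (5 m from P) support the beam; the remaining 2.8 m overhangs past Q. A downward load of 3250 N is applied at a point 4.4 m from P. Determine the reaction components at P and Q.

ΣM about P: Q_y·5 − 3250·4.4 = 0 → Q_y = 14300/5 = 2860 N.
ΣF_y = 0: P_y + 2860 − 3250 = 0 → P_y = 390.0 N.
ΣF_x = 0: no horizontal applied forces, so P_x = 0.

P_x = 0, P_y = 390.0 N, Q_y = 2860 N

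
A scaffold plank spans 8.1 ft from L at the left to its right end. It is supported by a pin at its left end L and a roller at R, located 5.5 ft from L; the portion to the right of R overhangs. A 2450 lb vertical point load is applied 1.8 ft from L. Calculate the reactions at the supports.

L_x = 0, L_y = 1648 lb, R_y = 801.8 lb

Moments about L: R_y·5.5 − 2450·1.8 = 0 → R_y = 4410/5.5 = 801.818 ≈ 801.8 lb.
ΣF_y = 0: L_y + 801.818 − 2450 = 0 → L_y = 1648 lb.
ΣF_x = 0: no horizontal applied forces, so L_x = 0.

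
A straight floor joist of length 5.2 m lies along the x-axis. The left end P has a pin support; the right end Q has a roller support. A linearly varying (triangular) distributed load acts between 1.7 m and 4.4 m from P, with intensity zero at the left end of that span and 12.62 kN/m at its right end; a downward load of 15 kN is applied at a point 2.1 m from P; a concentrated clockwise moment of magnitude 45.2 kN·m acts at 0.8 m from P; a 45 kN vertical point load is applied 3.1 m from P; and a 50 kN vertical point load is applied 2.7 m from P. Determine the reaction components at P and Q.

P_x = 0, P_y = 48.03 kN, Q_y = 79.01 kN

Resultant of the triangular load: ½ × 12.62 × 2.7 = 17.037 kN, acting at 3.5 m from P (one-third of the span from the peak).
ΣM about P: Q_y·5.2 − (½·12.62·2.7)·3.5 − 15·2.1 − 45.2 − 45·3.1 − 50·2.7 = 0 → Q_y = 410.8295/5.2 = 79.0057 ≈ 79.01 kN.
ΣF_y = 0: P_y + 79.0057 − ½·12.62·2.7 − 15 − 45 − 50 = 0 → P_y = 48.03 kN.
ΣF_x = 0: no horizontal applied forces, so P_x = 0.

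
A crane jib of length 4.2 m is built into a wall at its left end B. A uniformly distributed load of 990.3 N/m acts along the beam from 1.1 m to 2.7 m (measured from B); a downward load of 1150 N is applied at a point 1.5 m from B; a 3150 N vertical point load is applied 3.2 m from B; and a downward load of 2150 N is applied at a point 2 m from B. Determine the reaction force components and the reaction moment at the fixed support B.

B_x = 0, B_y = 8034 N, M_B = 19120 N·m

Resultant of the distributed load: 990.3 × 1.6 = 1584.48 N at 1.9 m from B.
ΣF_x = 0: B_x = 0.
ΣF_y = 0: B_y − 990.3·1.6 − 1150 − 3150 − 2150 = 0 → B_y = 8034 N.
ΣM about B: M_B − (990.3·1.6)·1.9 − 1150·1.5 − 3150·3.2 − 2150·2 = 0 → M_B = 19120 N·m.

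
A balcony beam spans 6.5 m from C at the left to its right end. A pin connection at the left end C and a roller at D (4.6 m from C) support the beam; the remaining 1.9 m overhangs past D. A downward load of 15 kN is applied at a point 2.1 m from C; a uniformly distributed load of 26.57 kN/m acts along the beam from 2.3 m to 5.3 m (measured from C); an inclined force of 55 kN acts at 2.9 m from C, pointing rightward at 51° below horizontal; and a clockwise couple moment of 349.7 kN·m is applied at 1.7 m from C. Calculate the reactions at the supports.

Resultant of the distributed load: 26.57 × 3 = 79.71 kN at 3.8 m from C.
ΣM about C: D_y·4.6 − 15·2.1 − (26.57·3)·3.8 − 55·sin51°·2.9 − 349.7 = 0 → D_y = 808.053/4.6 = 175.664 ≈ 175.7 kN.
ΣF_y = 0: C_y + 175.664 − 15 − 26.57·3 − 55·sin51° = 0 → C_y = -38.21 kN.
ΣF_x = 0: C_x + 55·cos51° = 0 → C_x = -34.61 kN.

C_x = -34.61 kN, C_y = -38.21 kN, D_y = 175.7 kN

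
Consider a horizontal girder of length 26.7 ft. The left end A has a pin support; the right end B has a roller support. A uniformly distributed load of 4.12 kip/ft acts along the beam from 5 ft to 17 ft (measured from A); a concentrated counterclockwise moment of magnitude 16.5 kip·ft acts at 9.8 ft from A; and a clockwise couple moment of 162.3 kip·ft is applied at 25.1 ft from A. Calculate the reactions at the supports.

Resultant of the distributed load: 4.12 × 12 = 49.44 kip at 11 ft from A.
Taking moments about A: B_y·26.7 − (4.12·12)·11 + 16.5 − 162.3 = 0 → B_y = 689.64/26.7 = 25.8292 ≈ 25.83 kip.
ΣF_y = 0: A_y + 25.8292 − 4.12·12 = 0 → A_y = 23.61 kip.
ΣF_x = 0: no horizontal applied forces, so A_x = 0.

A_x = 0, A_y = 23.61 kip, B_y = 25.83 kip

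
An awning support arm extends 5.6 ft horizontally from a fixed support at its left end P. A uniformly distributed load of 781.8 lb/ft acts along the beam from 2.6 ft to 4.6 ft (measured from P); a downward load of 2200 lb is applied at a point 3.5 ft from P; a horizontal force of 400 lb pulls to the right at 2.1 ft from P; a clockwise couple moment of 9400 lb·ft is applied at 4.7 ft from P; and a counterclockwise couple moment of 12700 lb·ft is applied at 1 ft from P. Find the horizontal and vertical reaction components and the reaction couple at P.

Resultant of the distributed load: 781.8 × 2 = 1563.6 lb at 3.6 ft from P.
ΣF_x = 0: P_x + 400 = 0 → P_x = -400.0 lb.
ΣF_y = 0: P_y − 781.8·2 − 2200 = 0 → P_y = 3764 lb.
ΣM about P: M_P − (781.8·2)·3.6 − 2200·3.5 − 9400 + 12700 = 0 → M_P = 10030 lb·ft.

P_x = -400.0 lb, P_y = 3764 lb, M_P = 10030 lb·ft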